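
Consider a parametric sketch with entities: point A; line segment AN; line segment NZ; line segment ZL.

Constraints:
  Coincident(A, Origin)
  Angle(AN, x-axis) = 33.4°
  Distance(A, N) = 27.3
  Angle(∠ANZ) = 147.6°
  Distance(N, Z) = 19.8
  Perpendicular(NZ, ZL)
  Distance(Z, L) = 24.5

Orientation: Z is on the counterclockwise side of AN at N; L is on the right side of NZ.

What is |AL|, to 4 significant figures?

58.03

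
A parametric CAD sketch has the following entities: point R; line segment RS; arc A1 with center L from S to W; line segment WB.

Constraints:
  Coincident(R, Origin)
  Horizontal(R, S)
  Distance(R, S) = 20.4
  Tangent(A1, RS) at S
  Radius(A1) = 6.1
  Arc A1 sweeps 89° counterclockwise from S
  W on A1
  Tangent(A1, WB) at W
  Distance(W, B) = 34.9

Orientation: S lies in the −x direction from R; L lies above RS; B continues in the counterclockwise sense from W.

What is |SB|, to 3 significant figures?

41.4

R is at the origin; R and S share the same y with |RS| = 20.4 and S on the −x side, so S = (-20.4, 0.00). The tangent condition forces LS to be normal to RS, so L = S + (0, 6.1) = (-20.4, 6.10). On A1, S sits at bearing -90° from L; an 89° counterclockwise sweep puts W at bearing -1°, so W = L + 6.1·(cos -1°, sin -1°) = (-14.3, 5.99). Since A1 is tangent to WB there, LW ⟂ WB, so WB runs along (−sin -1°, cos -1°); with |WB| = 34.9, B = (-13.7, 40.9). Then |SB| = |B − S| = 41.4.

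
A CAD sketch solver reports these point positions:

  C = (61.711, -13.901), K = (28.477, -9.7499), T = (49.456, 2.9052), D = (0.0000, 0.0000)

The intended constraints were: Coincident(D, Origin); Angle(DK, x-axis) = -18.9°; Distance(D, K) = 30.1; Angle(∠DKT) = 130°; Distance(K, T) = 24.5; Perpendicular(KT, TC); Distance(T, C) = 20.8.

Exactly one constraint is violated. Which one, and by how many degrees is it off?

Perpendicular(KT, TC) — off by 5.00°.

D = (0.00, 0.00) ✓; DK at -18.90° ✓; |DK| = 30.10 ✓; ∠DKT = 130.0° ✓; |KT| = 24.50 ✓; ∠(KT, TC) = 85.00° ✗; |TC| = 20.80 ✓.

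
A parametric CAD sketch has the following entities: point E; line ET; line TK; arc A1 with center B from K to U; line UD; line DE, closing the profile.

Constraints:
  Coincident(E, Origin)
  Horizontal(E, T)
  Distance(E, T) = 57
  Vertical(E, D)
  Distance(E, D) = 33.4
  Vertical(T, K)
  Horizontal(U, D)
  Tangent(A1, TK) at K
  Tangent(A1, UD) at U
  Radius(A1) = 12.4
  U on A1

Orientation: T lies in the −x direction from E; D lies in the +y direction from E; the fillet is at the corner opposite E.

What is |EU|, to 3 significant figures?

55.7

E is at the origin; E and T share the same y with |ET| = 57.0 and T on the −x side, so T = (-57.0, 0.00). ED is vertical with |ED| = 33.4 and D on the +y side, so D = (0.00, 33.4). The virtual corner opposite E is at (-57.0, 33.4). Since A1 is tangent to TK there, BK ⟂ TK and the tangent condition forces BU to be normal to UD, with radius 12.4, so the center B sits 12.4 in from both sides at B = (-44.6, 21.0). That places the tangent points at K = (-57.0, 21.0) on TK and U = (-44.6, 33.4) on UD. Then |EU| = |U − E| = 55.7.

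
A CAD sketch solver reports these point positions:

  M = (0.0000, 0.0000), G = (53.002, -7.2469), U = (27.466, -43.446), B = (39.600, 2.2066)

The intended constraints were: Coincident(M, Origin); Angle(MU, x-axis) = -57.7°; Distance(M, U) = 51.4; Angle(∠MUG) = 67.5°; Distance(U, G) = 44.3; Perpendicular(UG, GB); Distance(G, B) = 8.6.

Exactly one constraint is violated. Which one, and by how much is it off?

Distance(G, B) = 8.6 — off by 7.80.

M = (0.00, 0.00) ✓; MU at -57.70° ✓; |MU| = 51.40 ✓; ∠MUG = 67.50° ✓; |UG| = 44.30 ✓; ∠(UG, GB) = 90.00° ✓; |GB| = 16.40 ✗.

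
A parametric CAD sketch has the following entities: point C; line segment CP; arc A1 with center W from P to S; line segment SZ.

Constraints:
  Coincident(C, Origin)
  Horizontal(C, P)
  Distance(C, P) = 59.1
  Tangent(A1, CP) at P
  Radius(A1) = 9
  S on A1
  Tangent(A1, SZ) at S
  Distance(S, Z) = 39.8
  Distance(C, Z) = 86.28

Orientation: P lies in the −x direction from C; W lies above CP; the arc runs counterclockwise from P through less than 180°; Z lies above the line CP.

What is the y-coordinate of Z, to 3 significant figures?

47.8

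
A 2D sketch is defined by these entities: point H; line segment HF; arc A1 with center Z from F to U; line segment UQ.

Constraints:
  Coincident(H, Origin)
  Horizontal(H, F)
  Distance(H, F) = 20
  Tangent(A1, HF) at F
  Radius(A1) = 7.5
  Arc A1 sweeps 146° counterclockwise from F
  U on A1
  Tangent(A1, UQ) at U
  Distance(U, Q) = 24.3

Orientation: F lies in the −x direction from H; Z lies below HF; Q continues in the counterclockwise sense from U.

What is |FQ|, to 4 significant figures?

31.62

H is at the origin; H and F share the same y with |HF| = 20.0 and F on the −x side, so F = (-20.00, 0.000). The tangent condition forces ZF to be normal to HF, so Z = F + (0, -7.5) = (-20.00, -7.500). On A1, F sits at bearing 90° from Z; a 146° counterclockwise sweep puts U at bearing 236°, so U = Z + 7.5·(cos 236°, sin 236°) = (-24.19, -13.72). A1 meets UQ tangentially, so ZU is at right angles to UQ, so UQ runs along (−sin 236°, cos 236°); with |UQ| = 24.3, Q = (-4.048, -27.31). Then |FQ| = |Q − F| = 31.62.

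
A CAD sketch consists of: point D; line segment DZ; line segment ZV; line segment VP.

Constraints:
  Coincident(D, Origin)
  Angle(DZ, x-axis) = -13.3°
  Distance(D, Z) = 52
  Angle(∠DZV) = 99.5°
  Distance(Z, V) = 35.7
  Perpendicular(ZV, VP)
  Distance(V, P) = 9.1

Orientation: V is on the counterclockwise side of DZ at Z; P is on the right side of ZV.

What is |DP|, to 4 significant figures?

74.88

D is at the origin; DZ runs at -13.3° with length 52.0, so Z = 52.0·(cos -13.3°, sin -13.3°) = (50.61, -11.96). ∠DZV = 99.5°, so ZV runs at -13.3° + (180° − 99.5°) = 67.20° from the x-axis; with |ZV| = 35.7, V = Z + 35.7·(cos 67.20°, sin 67.20°) = (64.44, 20.95). ZV is perpendicular to VP; with |VP| = 9.1 on the right of ZV, P = V + 9.1·(0.9219, -0.3875) = (72.83, 17.42). Then |DP| = |P − D| = 74.88.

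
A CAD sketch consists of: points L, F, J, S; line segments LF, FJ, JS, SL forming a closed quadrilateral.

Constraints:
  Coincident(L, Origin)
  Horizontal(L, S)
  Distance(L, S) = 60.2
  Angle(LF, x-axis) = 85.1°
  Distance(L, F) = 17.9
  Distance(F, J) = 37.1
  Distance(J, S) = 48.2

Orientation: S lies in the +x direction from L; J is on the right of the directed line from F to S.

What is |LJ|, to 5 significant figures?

22.472

Checks: |FJ| = 37.10 ✓; |JS| = 48.20 ✓.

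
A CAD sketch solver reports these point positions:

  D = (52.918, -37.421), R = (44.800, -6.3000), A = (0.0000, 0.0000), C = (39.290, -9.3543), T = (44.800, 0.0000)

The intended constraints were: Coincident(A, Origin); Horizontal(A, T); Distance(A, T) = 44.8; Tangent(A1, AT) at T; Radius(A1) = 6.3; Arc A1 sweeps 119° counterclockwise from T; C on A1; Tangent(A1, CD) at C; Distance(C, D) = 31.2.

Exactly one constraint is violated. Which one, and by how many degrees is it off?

Tangent(A1, CD) at C — off by 3.10°.

A = (0.00, 0.00) ✓; A.y = 0.00, T.y = 0.00 ✓; |AT| = 44.80 ✓; ∠(RT, TA) = 90.00° ✓; |RT| = 6.300 ✓; bearing(R→C) − bearing(R→T) = 119.0° ✓; |RC| = 6.300 ✓; ∠(RC, CD) = 93.10° ✗; |CD| = 31.20 ✓.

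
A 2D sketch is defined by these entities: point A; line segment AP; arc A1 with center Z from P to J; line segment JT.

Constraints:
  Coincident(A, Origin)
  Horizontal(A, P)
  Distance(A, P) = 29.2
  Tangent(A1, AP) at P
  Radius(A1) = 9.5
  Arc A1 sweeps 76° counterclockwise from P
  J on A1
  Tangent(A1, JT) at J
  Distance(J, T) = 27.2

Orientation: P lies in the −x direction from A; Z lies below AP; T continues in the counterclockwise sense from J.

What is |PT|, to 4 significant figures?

37.12

On A1, P sits at bearing 90° from Z; a 76° counterclockwise sweep puts J at bearing 166°, so J = Z + 9.5·(cos 166°, sin 166°) = (-38.42, -7.202). Tangency of A1 to JT means the radius ZJ is perpendicular to JT, so JT runs along (−sin 166°, cos 166°); with |JT| = 27.2, T = (-45.00, -33.59). Then |PT| = |T − P| = 37.12.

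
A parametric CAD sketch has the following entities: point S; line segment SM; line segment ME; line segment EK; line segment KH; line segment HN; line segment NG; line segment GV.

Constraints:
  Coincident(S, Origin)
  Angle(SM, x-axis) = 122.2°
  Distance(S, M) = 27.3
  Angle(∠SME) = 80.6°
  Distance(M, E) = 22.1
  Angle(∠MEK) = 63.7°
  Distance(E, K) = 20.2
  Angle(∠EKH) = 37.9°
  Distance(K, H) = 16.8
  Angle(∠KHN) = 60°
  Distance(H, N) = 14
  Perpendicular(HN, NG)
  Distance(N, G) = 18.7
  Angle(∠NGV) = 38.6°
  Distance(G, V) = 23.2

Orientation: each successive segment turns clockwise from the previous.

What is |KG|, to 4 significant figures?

6.971

S is at the origin; SM runs at 122.2° with length 27.3, so M = (-14.55, 23.10). ∠SME = 80.6° gives ME at 22.80° from the x-axis; with |ME| = 22.1, E = (5.826, 31.67). ∠MEK = 63.7° gives EK at -93.50° from the x-axis; with |EK| = 20.2, K = (4.592, 11.50). ∠EKH = 37.9° gives KH at 124.4° from the x-axis; with |KH| = 16.8, H = (-4.899, 25.36). ∠KHN = 60.0° gives HN at 4.400° from the x-axis; with |HN| = 14.0, N = (9.060, 26.44). HN is perpendicular to NG, so NG runs at -85.60°; with |NG| = 18.7, G = (10.49, 7.794). Then |KG| = |G − K| = 6.971.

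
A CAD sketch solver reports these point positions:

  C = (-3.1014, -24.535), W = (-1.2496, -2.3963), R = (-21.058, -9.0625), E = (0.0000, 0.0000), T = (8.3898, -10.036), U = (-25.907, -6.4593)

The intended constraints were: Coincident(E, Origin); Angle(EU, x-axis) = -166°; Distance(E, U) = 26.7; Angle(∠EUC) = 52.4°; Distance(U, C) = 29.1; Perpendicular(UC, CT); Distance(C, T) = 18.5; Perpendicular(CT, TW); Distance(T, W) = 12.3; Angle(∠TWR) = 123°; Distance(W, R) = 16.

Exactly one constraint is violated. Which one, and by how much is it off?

Distance(W, R) = 16 — off by 4.90.

E = (0.00, 0.00) ✓; EU at -166.0° ✓; |EU| = 26.70 ✓; ∠EUC = 52.40° ✓; |UC| = 29.10 ✓; ∠(UC, CT) = 90.00° ✓; |CT| = 18.50 ✓; ∠(CT, TW) = 90.00° ✓; |TW| = 12.30 ✓; ∠TWR = 123.0° ✓; |WR| = 20.90 ✗.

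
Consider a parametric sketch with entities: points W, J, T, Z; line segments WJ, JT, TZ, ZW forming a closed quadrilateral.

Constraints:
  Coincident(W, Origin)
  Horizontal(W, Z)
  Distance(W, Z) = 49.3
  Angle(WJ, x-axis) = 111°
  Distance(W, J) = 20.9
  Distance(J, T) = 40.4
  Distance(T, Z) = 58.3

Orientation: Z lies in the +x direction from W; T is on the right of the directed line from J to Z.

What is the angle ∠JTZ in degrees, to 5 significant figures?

72.389°

Checks: |JT| = 40.40 ✓; |TZ| = 58.30 ✓.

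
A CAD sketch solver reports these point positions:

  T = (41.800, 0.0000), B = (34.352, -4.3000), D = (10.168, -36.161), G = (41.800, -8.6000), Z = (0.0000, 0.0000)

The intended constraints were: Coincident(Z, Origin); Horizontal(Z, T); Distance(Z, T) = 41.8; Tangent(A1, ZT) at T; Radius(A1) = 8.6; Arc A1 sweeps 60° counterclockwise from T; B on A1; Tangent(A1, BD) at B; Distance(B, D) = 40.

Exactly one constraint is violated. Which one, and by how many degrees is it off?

Tangent(A1, BD) at B — off by 7.20°.

Z = (0.00, 0.00) ✓; Z.y = 0.00, T.y = 0.00 ✓; |ZT| = 41.80 ✓; ∠(GT, TZ) = 90.00° ✓; |GT| = 8.600 ✓; bearing(G→B) − bearing(G→T) = 60.00° ✓; |GB| = 8.600 ✓; ∠(GB, BD) = 97.20° ✗; |BD| = 40.00 ✓.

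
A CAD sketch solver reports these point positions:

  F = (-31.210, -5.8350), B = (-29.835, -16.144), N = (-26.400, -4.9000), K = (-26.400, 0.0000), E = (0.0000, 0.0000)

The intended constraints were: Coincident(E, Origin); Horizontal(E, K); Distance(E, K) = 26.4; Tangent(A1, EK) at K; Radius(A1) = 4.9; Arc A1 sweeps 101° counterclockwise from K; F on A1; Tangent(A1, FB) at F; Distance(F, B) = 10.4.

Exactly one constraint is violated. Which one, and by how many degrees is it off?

Tangent(A1, FB) at F — off by 3.40°.

E = (0.00, 0.00) ✓; E.y = 0.00, K.y = 0.00 ✓; |EK| = 26.40 ✓; ∠(NK, KE) = 90.00° ✓; |NK| = 4.900 ✓; bearing(N→F) − bearing(N→K) = 101.0° ✓; |NF| = 4.900 ✓; ∠(NF, FB) = 93.40° ✗; |FB| = 10.40 ✓.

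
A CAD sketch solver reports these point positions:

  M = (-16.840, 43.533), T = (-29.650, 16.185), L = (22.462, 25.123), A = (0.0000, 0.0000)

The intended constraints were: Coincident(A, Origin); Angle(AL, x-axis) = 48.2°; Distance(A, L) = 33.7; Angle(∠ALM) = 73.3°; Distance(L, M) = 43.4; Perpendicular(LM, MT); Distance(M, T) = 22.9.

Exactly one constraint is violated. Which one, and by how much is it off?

Distance(M, T) = 22.9 — off by 7.30.

A = (0.00, 0.00) ✓; AL at 48.20° ✓; |AL| = 33.70 ✓; ∠ALM = 73.30° ✓; |LM| = 43.40 ✓; ∠(LM, MT) = 90.00° ✓; |MT| = 30.20 ✗.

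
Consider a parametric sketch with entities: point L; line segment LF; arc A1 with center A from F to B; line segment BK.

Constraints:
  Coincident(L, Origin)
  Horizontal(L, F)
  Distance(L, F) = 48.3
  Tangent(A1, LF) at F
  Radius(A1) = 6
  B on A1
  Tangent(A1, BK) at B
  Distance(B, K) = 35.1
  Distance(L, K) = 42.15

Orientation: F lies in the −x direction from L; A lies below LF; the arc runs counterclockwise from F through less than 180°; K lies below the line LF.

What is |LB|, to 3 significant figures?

53.3

L is at the origin; L and F share the same y with |LF| = 48.3 and F on the −x side, so F = (-48.3, 0.00). A1 meets LF tangentially, so AF is at right angles to LF, so A = F + (0, -6) = (-48.3, -6.00). Since AB ⟂ BK (tangency), |AK| = √(6.0² + 35.1²) = 35.6 regardless of where B sits on A1. So K lies on both circle(L, 42.15) and circle(A, 35.6); the below-LF intersection is K = (-25.6, -33.5). B is the foot of the tangent from K: B = (-52.2, -10.5).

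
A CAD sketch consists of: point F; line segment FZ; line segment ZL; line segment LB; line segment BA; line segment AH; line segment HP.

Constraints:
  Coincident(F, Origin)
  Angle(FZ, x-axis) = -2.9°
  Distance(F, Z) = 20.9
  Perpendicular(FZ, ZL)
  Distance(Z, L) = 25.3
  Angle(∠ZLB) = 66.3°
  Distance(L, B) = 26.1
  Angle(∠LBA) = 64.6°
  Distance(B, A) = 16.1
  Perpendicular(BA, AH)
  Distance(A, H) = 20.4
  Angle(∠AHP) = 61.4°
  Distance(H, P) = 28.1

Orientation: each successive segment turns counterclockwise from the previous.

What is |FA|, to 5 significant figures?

10.115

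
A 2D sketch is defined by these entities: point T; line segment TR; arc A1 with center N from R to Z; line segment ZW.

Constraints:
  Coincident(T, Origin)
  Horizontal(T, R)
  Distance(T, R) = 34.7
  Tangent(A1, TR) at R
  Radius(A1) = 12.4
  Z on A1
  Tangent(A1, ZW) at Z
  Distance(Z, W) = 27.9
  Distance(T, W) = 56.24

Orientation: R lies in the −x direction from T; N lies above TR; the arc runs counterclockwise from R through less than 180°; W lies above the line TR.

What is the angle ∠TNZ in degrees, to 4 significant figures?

46.79°

Checks: |NZ| = 12.40 ✓; ∠(NZ, ZW) = 90.00° ✓; |ZW| = 27.90 ✓; |TW| = 56.24 ✓.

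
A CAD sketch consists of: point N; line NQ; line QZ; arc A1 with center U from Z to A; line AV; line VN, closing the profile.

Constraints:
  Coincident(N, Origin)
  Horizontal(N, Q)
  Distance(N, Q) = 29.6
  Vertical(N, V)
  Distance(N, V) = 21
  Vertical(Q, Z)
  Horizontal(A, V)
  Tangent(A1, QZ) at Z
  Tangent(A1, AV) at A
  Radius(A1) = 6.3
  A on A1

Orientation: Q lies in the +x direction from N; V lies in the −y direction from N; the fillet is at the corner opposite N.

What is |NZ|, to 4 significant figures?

33.05

The virtual corner opposite N is at (29.60, -21.00). A1 meets QZ tangentially, so UZ is at right angles to QZ and the tangent condition forces UA to be normal to AV, with radius 6.3, so the center U sits 6.3 in from both sides at U = (23.30, -14.70). That places the tangent points at Z = (29.60, -14.70) on QZ and A = (23.30, -21.00) on AV. Then |NZ| = |Z − N| = 33.05.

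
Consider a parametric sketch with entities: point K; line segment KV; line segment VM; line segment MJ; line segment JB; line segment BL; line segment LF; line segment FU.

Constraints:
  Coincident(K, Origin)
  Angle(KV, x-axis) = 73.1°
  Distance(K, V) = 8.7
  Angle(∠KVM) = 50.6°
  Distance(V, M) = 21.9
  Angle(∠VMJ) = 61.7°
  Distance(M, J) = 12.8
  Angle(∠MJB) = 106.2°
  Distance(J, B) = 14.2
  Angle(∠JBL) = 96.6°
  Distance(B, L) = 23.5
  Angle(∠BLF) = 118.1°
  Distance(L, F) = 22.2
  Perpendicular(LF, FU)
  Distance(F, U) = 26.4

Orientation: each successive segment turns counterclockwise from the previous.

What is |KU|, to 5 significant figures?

29.922

K is at the origin; KV runs at 73.1° with length 8.7, so V = (2.5291, 8.3243). ∠KVM = 50.6° gives VM at -157.50° from the x-axis; with |VM| = 21.9, M = (-17.704, -0.056489). ∠VMJ = 61.7° gives MJ at -39.200° from the x-axis; with |MJ| = 12.8, J = (-7.7846, -8.1465). ∠MJB = 106.2° gives JB at 34.600° from the x-axis; with |JB| = 14.2, B = (3.9040, -0.083083). ∠JBL = 96.6° gives BL at 118.00° from the x-axis; with |BL| = 23.5, L = (-7.1286, 20.666). ∠BLF = 118.1° gives LF at 179.90° from the x-axis; with |LF| = 22.2, F = (-29.329, 20.705). The perpendicularity gives FU at right angles to LF, so FU runs at -90.100°; with |FU| = 26.4, U = (-29.375, -5.6950). Then |KU| = |U − K| = 29.922.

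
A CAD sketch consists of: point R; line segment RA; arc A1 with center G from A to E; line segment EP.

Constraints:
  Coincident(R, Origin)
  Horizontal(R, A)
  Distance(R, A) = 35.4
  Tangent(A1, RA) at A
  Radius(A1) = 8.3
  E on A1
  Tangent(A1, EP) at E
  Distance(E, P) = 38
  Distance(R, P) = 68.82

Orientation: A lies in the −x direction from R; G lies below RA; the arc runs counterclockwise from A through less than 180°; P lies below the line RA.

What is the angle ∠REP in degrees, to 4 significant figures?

114.5°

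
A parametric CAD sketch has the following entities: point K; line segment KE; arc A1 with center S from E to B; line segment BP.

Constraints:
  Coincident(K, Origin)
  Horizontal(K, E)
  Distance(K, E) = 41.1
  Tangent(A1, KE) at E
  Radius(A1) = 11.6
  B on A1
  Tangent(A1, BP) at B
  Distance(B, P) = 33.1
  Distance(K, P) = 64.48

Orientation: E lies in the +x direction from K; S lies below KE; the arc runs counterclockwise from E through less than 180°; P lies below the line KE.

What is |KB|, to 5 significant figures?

34.782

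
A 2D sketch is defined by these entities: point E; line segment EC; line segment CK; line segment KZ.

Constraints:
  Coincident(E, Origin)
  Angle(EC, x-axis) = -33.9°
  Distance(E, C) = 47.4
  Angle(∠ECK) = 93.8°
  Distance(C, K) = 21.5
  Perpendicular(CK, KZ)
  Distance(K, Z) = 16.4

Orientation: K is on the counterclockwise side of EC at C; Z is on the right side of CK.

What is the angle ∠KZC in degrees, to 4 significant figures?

52.66°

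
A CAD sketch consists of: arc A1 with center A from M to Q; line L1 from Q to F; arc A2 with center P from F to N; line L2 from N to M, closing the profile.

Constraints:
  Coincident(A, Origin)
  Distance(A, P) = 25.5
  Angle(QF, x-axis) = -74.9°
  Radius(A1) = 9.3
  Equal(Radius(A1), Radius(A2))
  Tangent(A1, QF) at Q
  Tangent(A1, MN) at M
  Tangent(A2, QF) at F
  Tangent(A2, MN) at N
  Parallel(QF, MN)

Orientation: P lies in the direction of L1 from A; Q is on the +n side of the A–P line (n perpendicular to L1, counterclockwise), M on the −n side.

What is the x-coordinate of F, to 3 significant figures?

15.6

Tangency of A1 to both parallel lines with radius 9.3 puts Q and M at A ± 9.3·n: Q = (8.98, 2.42), M = (-8.98, -2.42). Equal radii place F and N the same way about P: F = P + 9.3·n = (15.6, -22.2), N = P − 9.3·n = (-2.34, -27.0). So F.x = 15.6.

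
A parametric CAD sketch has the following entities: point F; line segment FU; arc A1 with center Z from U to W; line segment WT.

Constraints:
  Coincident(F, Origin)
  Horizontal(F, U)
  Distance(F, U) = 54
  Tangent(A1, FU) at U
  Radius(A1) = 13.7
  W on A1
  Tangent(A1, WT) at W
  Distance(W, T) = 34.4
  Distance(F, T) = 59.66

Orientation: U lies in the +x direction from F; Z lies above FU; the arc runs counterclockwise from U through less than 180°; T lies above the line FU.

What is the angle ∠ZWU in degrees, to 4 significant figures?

20.61°

Checks: ∠(ZU, UF) = 90.00° ✓; |ZW| = 13.70 ✓; ∠(ZW, WT) = 90.00° ✓; |WT| = 34.40 ✓; |FT| = 59.66 ✓.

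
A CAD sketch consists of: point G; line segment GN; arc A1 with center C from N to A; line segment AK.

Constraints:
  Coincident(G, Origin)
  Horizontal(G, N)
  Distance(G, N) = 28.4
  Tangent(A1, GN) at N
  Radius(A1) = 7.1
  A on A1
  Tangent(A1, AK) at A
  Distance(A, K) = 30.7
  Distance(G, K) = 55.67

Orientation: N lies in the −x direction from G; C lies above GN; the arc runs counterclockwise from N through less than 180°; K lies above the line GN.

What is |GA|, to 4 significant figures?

25.94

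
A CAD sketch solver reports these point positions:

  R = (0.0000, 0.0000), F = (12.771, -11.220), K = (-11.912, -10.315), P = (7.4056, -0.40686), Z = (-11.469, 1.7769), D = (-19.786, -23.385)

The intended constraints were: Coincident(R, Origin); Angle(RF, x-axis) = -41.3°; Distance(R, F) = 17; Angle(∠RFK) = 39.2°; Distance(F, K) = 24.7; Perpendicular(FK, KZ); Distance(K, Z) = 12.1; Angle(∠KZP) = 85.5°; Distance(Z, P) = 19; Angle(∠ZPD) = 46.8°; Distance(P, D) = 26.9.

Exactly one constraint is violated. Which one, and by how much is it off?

Distance(P, D) = 26.9 — off by 8.70.

R = (0.00, 0.00) ✓; RF at -41.30° ✓; |RF| = 17.00 ✓; ∠RFK = 39.20° ✓; |FK| = 24.70 ✓; ∠(FK, KZ) = 90.00° ✓; |KZ| = 12.10 ✓; ∠KZP = 85.50° ✓; |ZP| = 19.00 ✓; ∠ZPD = 46.80° ✓; |PD| = 35.60 ✗.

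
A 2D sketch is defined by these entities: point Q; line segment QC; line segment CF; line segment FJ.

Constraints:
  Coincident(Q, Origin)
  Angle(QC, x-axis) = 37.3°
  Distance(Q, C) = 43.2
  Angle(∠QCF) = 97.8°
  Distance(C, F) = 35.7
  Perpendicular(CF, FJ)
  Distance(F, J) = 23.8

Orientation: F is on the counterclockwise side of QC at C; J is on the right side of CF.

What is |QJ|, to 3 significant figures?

78.5

Q is at the origin; QC runs at 37.3° with length 43.2, so C = 43.2·(cos 37.3°, sin 37.3°) = (34.4, 26.2). ∠QCF = 97.8°, so CF runs at 37.3° + (180° − 97.8°) = 120° from the x-axis; with |CF| = 35.7, F = C + 35.7·(cos 120°, sin 120°) = (16.8, 57.3). The perpendicularity gives FJ at right angles to CF; with |FJ| = 23.8 on the right of CF, J = F + 23.8·(0.870, 0.492) = (37.5, 69.0). Then |QJ| = |J − Q| = 78.5.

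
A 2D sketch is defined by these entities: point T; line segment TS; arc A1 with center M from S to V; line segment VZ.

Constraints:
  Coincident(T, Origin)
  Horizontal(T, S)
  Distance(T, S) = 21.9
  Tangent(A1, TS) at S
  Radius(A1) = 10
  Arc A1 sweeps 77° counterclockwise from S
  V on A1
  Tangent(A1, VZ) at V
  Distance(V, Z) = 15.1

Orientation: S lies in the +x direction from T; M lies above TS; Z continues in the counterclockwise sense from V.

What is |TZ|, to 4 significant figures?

41.62

T is at the origin; TS is horizontal with |TS| = 21.9 and S on the +x side, so S = (21.90, 0.000). Since A1 is tangent to TS there, MS ⟂ TS, so M = S + (0, 10) = (21.90, 10.00). On A1, S sits at bearing -90° from M; a 77° counterclockwise sweep puts V at bearing -13°, so V = M + 10.0·(cos -13°, sin -13°) = (31.64, 7.750). Since A1 is tangent to VZ there, MV ⟂ VZ, so VZ runs along (−sin -13°, cos -13°); with |VZ| = 15.1, Z = (35.04, 22.46). Then |TZ| = |Z − T| = 41.62.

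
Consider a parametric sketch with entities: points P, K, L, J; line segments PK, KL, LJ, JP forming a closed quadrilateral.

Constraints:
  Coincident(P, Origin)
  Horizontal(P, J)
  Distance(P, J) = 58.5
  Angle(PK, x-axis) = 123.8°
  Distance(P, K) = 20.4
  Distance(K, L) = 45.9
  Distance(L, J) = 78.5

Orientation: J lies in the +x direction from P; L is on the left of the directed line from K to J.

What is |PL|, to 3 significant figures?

59.5

P is at the origin; PJ is horizontal with |PJ| = 58.5 and J in +x, so J = (58.5, 0). PK runs at 123.8° with |PK| = 20.4, so K = (-11.3, 17.0). L is determined by |KL| = 45.9 and |LJ| = 78.5 together: it lies at the intersection of circle(K, 45.9) and circle(J, 78.5). With |KJ| = 71.9, the foot of the radical line on KJ is 7.73 from K and the perpendicular offset is √(45.9² − 7.73²) = 45.2. Taking the left-of-KJ solution: L = (6.83, 59.1).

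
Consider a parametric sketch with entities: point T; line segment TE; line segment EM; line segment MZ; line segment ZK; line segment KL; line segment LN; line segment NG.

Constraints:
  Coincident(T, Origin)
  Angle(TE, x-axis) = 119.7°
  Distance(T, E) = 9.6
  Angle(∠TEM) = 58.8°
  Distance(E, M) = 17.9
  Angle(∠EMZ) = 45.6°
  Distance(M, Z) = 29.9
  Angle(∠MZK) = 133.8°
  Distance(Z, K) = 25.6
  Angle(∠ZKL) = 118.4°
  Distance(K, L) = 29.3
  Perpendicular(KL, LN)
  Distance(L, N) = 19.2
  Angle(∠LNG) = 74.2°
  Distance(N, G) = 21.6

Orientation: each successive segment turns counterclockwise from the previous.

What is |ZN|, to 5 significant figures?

41.609

T is at the origin; TE runs at 119.7° with length 9.6, so E = (-4.7564, 8.3389). ∠TEM = 58.8° gives EM at -119.10° from the x-axis; with |EM| = 17.9, M = (-13.462, -7.3017). ∠EMZ = 45.6° gives MZ at 15.300° from the x-axis; with |MZ| = 29.9, Z = (15.378, 0.58814). ∠MZK = 133.8° gives ZK at 61.500° from the x-axis; with |ZK| = 25.6, K = (27.594, 23.086). ∠ZKL = 118.4° gives KL at 123.10° from the x-axis; with |KL| = 29.3, L = (11.593, 47.631). The perpendicularity gives LN at right angles to KL, so LN runs at -146.90°; with |LN| = 19.2, N = (-4.4913, 37.146). Then |ZN| = |N − Z| = 41.609.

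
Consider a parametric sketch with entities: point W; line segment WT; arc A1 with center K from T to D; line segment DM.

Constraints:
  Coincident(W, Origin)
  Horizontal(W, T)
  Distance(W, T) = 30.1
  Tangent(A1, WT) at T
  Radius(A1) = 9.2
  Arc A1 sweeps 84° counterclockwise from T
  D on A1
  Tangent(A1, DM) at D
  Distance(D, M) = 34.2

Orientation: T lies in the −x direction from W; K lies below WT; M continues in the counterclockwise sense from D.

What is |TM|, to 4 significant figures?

44.13

W is at the origin; WT is horizontal with |WT| = 30.1 and T on the −x side, so T = (-30.10, 0.000). The tangent condition forces KT to be normal to WT, so K = T + (0, -9.2) = (-30.10, -9.200). On A1, T sits at bearing 90° from K; an 84° counterclockwise sweep puts D at bearing 174°, so D = K + 9.2·(cos 174°, sin 174°) = (-39.25, -8.238). The tangent condition forces KD to be normal to DM, so DM runs along (−sin 174°, cos 174°); with |DM| = 34.2, M = (-42.82, -42.25). Then |TM| = |M − T| = 44.13.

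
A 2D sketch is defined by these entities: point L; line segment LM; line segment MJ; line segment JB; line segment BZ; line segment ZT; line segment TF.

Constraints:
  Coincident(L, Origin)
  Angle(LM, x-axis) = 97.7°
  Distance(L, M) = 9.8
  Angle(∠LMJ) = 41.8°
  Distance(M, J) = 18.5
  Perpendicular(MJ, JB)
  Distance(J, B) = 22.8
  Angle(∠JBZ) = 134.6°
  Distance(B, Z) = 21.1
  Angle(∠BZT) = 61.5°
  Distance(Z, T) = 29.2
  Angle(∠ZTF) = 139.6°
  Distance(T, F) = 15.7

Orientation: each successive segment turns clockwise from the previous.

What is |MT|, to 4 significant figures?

10.62

∠JBZ = 134.6° gives BZ at -175.9° from the x-axis; with |BZ| = 21.1, Z = (-23.10, -21.15). ∠BZT = 61.5° gives ZT at 65.60° from the x-axis; with |ZT| = 29.2, T = (-11.04, 5.443). Then |MT| = |T − M| = 10.62.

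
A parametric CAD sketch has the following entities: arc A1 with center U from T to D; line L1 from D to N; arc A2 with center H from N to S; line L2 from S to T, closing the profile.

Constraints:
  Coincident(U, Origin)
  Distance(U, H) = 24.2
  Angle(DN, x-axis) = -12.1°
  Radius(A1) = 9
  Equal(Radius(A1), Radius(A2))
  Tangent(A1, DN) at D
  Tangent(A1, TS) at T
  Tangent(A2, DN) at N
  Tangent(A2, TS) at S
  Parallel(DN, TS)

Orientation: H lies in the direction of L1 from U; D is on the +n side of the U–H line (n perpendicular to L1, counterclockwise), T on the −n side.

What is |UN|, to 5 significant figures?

25.819

The slot axis is L1's direction at -12.1°, so u = (cos -12.1°, sin -12.1°) = (0.97778, -0.20962) and n = (−sin -12.1°, cos -12.1°) = (0.20962, 0.97778). U is at the origin and H lies 24.2 along u from U, so H = 24.2·u = (23.662, -5.0728). Tangency of A1 to both parallel lines with radius 9.0 puts D and T at U ± 9.0·n: D = (1.8866, 8.8000), T = (-1.8866, -8.8000). Equal radii place N and S the same way about H: N = H + 9.0·n = (25.549, 3.7273), S = H − 9.0·n = (21.776, -13.873). Then |UN| = |N − U| = 25.819.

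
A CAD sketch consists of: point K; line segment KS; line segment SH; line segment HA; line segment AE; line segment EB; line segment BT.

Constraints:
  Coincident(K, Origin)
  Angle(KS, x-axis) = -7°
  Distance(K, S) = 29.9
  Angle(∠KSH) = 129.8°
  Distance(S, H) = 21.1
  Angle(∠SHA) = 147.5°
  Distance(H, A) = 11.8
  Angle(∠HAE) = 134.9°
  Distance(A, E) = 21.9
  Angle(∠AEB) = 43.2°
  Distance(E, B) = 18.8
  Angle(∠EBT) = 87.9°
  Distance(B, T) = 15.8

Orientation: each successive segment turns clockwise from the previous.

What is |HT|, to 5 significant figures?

9.6107

K is at the origin; KS runs at -7.0° with length 29.9, so S = (29.677, -3.6439). ∠KSH = 129.8° gives SH at -57.200° from the x-axis; with |SH| = 21.1, H = (41.107, -21.380). ∠SHA = 147.5° gives HA at -89.700° from the x-axis; with |HA| = 11.8, A = (41.169, -33.180). ∠HAE = 134.9° gives AE at -134.80° from the x-axis; with |AE| = 21.9, E = (25.737, -48.719). ∠AEB = 43.2° gives EB at 88.400° from the x-axis; with |EB| = 18.8, B = (26.262, -29.927). ∠EBT = 87.9° gives BT at -3.7000° from the x-axis; with |BT| = 15.8, T = (42.029, -30.946). Then |HT| = |T − H| = 9.6107.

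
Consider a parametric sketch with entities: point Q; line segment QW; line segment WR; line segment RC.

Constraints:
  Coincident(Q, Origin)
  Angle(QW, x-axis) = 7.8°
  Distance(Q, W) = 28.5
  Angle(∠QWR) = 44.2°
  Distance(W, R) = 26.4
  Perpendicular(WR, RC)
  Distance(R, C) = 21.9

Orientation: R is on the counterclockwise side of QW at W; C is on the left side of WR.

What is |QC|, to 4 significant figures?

6.304

Q is at the origin; QW runs at 7.8° with length 28.5, so W = 28.5·(cos 7.8°, sin 7.8°) = (28.24, 3.868). ∠QWR = 44.2°, so WR runs at 7.8° + (180° − 44.2°) = 143.6° from the x-axis; with |WR| = 26.4, R = W + 26.4·(cos 143.6°, sin 143.6°) = (6.987, 19.53). The perpendicularity gives RC at right angles to WR; with |RC| = 21.9 on the left of WR, C = R + 21.9·(-0.5934, -0.8049) = (-6.009, 1.907). Then |QC| = |C − Q| = 6.304.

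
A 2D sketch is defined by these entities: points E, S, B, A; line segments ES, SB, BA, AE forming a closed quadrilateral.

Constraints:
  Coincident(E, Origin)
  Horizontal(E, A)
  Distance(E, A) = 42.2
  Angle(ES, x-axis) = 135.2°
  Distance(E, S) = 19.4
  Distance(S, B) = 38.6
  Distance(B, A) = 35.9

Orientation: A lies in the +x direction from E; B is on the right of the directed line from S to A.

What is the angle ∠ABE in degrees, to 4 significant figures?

94.66°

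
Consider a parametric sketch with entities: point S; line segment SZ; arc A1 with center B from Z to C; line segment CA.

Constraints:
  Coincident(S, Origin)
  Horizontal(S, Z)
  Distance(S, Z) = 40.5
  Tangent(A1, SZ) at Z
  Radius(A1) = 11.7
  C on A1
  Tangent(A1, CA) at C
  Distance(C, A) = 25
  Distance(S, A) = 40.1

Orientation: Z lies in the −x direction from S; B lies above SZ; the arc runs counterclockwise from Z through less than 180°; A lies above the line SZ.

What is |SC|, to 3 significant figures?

30.5

S is at the origin; SZ is horizontal with |SZ| = 40.5 and Z on the −x side, so Z = (-40.5, 0.00). Tangency of A1 to SZ means the radius BZ is perpendicular to SZ, so B = Z + (0, 11.7) = (-40.5, 11.7). Since BC ⟂ CA (tangency), |BA| = √(11.7² + 25.0²) = 27.6 regardless of where C sits on A1. So A lies on both circle(S, 40.1) and circle(B, 27.6); the above-SZ intersection is A = (-22.9, 32.9). C is the foot of the tangent from A: C = (-29.2, 8.75).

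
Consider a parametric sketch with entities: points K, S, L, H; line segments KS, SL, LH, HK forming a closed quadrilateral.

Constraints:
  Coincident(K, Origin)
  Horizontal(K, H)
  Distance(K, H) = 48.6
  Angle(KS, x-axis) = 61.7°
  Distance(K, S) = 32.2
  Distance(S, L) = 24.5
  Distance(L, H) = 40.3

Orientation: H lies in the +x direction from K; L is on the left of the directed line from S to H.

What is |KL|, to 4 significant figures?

53.88

K is at the origin; K and H share the same y with |KH| = 48.6 and H in +x, so H = (48.6, 0). KS runs at 61.7° with |KS| = 32.2, so S = (15.27, 28.35). L is determined by |SL| = 24.5 and |LH| = 40.3 together: it lies at the intersection of circle(S, 24.5) and circle(H, 40.3). With |SH| = 43.76, the foot of the radical line on SH is 10.18 from S and the perpendicular offset is √(24.5² − 10.18²) = 22.28. Taking the left-of-SH solution: L = (37.46, 38.73).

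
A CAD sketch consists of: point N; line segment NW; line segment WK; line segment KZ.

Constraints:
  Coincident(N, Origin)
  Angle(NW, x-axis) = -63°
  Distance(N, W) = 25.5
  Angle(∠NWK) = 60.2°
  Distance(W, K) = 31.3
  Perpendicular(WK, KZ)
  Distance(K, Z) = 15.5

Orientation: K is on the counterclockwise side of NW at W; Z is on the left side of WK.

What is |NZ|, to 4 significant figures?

19.77

∠NWK = 60.2°, so WK runs at -63.0° + (180° − 60.2°) = 56.80° from the x-axis; with |WK| = 31.3, K = W + 31.3·(cos 56.80°, sin 56.80°) = (28.72, 3.470). WK is perpendicular to KZ; with |KZ| = 15.5 on the left of WK, Z = K + 15.5·(-0.8368, 0.5476) = (15.75, 11.96). Then |NZ| = |Z − N| = 19.77.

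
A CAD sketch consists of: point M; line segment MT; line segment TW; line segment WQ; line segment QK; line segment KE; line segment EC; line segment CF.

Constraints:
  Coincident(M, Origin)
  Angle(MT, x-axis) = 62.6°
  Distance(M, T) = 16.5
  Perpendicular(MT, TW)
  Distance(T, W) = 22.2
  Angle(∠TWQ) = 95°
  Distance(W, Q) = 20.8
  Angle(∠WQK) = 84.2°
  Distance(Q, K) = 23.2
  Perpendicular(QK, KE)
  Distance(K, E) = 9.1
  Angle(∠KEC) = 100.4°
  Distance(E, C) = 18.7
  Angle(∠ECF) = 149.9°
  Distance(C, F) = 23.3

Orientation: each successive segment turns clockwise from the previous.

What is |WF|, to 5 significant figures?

25.063

M is at the origin; MT runs at 62.6° with length 16.5, so T = (7.5933, 14.649). MT ⟂ TW, so TW runs at -27.400°; with |TW| = 22.2, W = (27.303, 4.4325). ∠TWQ = 95.0° gives WQ at -112.40° from the x-axis; with |WQ| = 20.8, Q = (19.377, -14.798). ∠WQK = 84.2° gives QK at 151.80° from the x-axis; with |QK| = 23.2, K = (-1.0697, -3.8349). The perpendicularity gives KE at right angles to QK, so KE runs at 61.800°; with |KE| = 9.1, E = (3.2305, 4.1850). ∠KEC = 100.4° gives EC at -17.800° from the x-axis; with |EC| = 18.7, C = (21.035, -1.5315). ∠ECF = 149.9° gives CF at -47.900° from the x-axis; with |CF| = 23.3, F = (36.656, -18.820). Then |WF| = |F − W| = 25.063.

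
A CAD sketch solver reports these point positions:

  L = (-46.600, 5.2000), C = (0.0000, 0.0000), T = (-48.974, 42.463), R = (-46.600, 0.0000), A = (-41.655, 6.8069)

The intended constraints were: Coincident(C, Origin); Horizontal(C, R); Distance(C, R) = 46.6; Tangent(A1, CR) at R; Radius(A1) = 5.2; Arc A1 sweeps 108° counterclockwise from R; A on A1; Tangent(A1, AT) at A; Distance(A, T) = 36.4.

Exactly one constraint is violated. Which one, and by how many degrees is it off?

Tangent(A1, AT) at A — off by 6.40°.

C = (0.00, 0.00) ✓; C.y = 0.00, R.y = 0.00 ✓; |CR| = 46.60 ✓; ∠(LR, RC) = 90.00° ✓; |LR| = 5.200 ✓; bearing(L→A) − bearing(L→R) = 108.0° ✓; |LA| = 5.200 ✓; ∠(LA, AT) = 96.40° ✗; |AT| = 36.40 ✓.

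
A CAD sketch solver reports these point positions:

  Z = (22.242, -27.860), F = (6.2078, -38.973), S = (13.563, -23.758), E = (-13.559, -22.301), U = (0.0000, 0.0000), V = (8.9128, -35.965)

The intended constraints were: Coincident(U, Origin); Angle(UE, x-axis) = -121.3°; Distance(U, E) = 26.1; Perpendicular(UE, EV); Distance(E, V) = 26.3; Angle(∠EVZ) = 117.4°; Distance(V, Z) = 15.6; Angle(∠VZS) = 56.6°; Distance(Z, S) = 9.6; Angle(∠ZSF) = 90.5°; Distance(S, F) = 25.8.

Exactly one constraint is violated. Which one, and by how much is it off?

Distance(S, F) = 25.8 — off by 8.90.

U = (0.00, 0.00) ✓; UE at -121.3° ✓; |UE| = 26.10 ✓; ∠(UE, EV) = 90.00° ✓; |EV| = 26.30 ✓; ∠EVZ = 117.4° ✓; |VZ| = 15.60 ✓; ∠VZS = 56.60° ✓; |ZS| = 9.600 ✓; ∠ZSF = 90.50° ✓; |SF| = 16.90 ✗.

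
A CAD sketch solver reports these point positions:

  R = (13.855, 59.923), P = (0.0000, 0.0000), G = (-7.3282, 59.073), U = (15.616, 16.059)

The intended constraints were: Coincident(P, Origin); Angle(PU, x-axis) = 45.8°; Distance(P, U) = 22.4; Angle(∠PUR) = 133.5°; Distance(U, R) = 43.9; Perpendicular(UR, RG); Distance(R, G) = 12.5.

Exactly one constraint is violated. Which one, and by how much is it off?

Distance(R, G) = 12.5 — off by 8.70.

P = (0.00, 0.00) ✓; PU at 45.80° ✓; |PU| = 22.40 ✓; ∠PUR = 133.5° ✓; |UR| = 43.90 ✓; ∠(UR, RG) = 90.00° ✓; |RG| = 21.20 ✗.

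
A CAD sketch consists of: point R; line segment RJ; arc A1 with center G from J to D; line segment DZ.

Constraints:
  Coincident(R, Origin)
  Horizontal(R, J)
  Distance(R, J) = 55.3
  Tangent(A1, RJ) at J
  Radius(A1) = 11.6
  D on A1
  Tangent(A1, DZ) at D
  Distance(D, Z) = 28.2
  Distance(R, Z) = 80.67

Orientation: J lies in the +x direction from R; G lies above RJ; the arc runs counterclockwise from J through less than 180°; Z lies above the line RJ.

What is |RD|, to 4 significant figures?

67.43

Checks: |RJ| = 55.30 ✓; |GD| = 11.60 ✓; ∠(GD, DZ) = 90.00° ✓; |DZ| = 28.20 ✓; |RZ| = 80.67 ✓.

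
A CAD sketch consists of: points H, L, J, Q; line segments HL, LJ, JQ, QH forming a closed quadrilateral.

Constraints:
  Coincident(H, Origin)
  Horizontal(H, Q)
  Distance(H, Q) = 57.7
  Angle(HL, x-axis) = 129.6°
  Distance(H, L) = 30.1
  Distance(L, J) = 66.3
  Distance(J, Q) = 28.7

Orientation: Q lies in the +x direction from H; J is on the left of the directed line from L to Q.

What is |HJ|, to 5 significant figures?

54.046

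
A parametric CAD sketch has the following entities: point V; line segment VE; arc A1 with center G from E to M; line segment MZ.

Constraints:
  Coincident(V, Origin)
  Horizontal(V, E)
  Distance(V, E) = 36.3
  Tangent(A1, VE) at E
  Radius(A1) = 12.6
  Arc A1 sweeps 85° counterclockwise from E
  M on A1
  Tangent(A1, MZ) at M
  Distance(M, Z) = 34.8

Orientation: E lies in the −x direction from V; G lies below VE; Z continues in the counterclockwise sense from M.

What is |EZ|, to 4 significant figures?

48.73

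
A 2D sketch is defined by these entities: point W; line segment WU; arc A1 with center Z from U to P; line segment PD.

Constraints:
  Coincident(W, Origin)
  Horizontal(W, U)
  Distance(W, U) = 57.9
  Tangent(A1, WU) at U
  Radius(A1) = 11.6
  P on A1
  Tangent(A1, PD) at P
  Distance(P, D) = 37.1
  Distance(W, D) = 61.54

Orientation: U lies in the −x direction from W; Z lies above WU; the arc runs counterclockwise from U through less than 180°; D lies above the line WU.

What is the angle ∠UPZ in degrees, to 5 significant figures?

49.629°

Checks: |WU| = 57.90 ✓; |ZP| = 11.60 ✓; ∠(ZP, PD) = 90.00° ✓; |PD| = 37.10 ✓; |WD| = 61.54 ✓.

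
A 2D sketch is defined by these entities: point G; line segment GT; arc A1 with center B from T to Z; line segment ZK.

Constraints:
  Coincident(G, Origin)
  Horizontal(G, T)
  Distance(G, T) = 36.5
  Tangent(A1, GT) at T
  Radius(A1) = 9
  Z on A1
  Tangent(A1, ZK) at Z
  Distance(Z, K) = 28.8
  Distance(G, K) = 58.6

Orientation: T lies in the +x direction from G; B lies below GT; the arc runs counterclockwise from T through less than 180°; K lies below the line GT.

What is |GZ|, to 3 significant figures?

32.1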